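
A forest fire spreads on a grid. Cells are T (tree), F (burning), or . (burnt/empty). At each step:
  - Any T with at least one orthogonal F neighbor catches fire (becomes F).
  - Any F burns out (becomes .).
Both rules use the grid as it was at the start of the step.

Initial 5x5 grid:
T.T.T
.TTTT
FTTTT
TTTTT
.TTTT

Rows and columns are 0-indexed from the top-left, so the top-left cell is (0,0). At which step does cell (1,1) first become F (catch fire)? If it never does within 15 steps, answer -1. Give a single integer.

Step 1: cell (1,1)='T' (+2 fires, +1 burnt)
Step 2: cell (1,1)='F' (+3 fires, +2 burnt)
  -> target ignites at step 2
Step 3: cell (1,1)='.' (+4 fires, +3 burnt)
Step 4: cell (1,1)='.' (+5 fires, +4 burnt)
Step 5: cell (1,1)='.' (+3 fires, +5 burnt)
Step 6: cell (1,1)='.' (+2 fires, +3 burnt)
Step 7: cell (1,1)='.' (+0 fires, +2 burnt)
  fire out at step 7

2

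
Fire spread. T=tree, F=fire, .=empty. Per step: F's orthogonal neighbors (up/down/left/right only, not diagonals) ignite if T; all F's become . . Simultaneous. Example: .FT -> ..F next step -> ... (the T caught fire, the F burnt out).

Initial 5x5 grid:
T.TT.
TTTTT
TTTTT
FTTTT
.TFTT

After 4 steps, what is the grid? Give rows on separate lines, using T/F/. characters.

Step 1: 5 trees catch fire, 2 burn out
  T.TT.
  TTTTT
  FTTTT
  .FFTT
  .F.FT
Step 2: 5 trees catch fire, 5 burn out
  T.TT.
  FTTTT
  .FFTT
  ...FT
  ....F
Step 3: 5 trees catch fire, 5 burn out
  F.TT.
  .FFTT
  ...FT
  ....F
  .....
Step 4: 3 trees catch fire, 5 burn out
  ..FT.
  ...FT
  ....F
  .....
  .....

..FT.
...FT
....F
.....
.....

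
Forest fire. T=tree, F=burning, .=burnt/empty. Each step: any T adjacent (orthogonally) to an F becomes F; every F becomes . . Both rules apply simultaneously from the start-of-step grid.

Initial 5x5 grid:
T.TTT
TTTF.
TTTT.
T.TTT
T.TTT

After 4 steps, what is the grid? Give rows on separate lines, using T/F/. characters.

Step 1: 3 trees catch fire, 1 burn out
  T.TFT
  TTF..
  TTTF.
  T.TTT
  T.TTT
Step 2: 5 trees catch fire, 3 burn out
  T.F.F
  TF...
  TTF..
  T.TFT
  T.TTT
Step 3: 5 trees catch fire, 5 burn out
  T....
  F....
  TF...
  T.F.F
  T.TFT
Step 4: 4 trees catch fire, 5 burn out
  F....
  .....
  F....
  T....
  T.F.F

F....
.....
F....
T....
T.F.F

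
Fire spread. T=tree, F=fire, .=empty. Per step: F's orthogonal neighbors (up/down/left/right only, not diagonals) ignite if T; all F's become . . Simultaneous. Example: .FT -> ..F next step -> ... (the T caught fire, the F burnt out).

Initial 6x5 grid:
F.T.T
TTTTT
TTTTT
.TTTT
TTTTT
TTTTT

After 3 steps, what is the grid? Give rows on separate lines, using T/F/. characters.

Step 1: 1 trees catch fire, 1 burn out
  ..T.T
  FTTTT
  TTTTT
  .TTTT
  TTTTT
  TTTTT
Step 2: 2 trees catch fire, 1 burn out
  ..T.T
  .FTTT
  FTTTT
  .TTTT
  TTTTT
  TTTTT
Step 3: 2 trees catch fire, 2 burn out
  ..T.T
  ..FTT
  .FTTT
  .TTTT
  TTTTT
  TTTTT

..T.T
..FTT
.FTTT
.TTTT
TTTTT
TTTTT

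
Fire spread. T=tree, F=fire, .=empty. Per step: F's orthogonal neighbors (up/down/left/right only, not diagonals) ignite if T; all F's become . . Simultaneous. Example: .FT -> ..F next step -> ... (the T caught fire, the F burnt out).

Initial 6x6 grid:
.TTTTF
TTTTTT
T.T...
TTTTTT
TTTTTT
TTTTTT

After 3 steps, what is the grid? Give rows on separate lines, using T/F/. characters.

Step 1: 2 trees catch fire, 1 burn out
  .TTTF.
  TTTTTF
  T.T...
  TTTTTT
  TTTTTT
  TTTTTT
Step 2: 2 trees catch fire, 2 burn out
  .TTF..
  TTTTF.
  T.T...
  TTTTTT
  TTTTTT
  TTTTTT
Step 3: 2 trees catch fire, 2 burn out
  .TF...
  TTTF..
  T.T...
  TTTTTT
  TTTTTT
  TTTTTT

.TF...
TTTF..
T.T...
TTTTTT
TTTTTT
TTTTTT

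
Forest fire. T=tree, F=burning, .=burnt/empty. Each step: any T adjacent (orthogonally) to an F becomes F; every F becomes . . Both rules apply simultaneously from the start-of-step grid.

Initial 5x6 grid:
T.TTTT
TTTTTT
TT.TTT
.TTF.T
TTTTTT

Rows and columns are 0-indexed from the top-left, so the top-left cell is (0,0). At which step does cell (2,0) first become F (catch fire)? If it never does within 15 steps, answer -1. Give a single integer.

Step 1: cell (2,0)='T' (+3 fires, +1 burnt)
Step 2: cell (2,0)='T' (+5 fires, +3 burnt)
Step 3: cell (2,0)='T' (+7 fires, +5 burnt)
Step 4: cell (2,0)='F' (+7 fires, +7 burnt)
  -> target ignites at step 4
Step 5: cell (2,0)='.' (+2 fires, +7 burnt)
Step 6: cell (2,0)='.' (+1 fires, +2 burnt)
Step 7: cell (2,0)='.' (+0 fires, +1 burnt)
  fire out at step 7

4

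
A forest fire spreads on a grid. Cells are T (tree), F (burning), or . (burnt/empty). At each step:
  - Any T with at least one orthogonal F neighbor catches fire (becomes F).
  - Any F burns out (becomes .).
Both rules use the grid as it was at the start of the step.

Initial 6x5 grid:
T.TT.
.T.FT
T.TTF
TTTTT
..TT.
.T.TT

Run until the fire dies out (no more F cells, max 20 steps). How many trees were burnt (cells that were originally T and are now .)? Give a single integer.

Step 1: +4 fires, +2 burnt (F count now 4)
Step 2: +3 fires, +4 burnt (F count now 3)
Step 3: +2 fires, +3 burnt (F count now 2)
Step 4: +3 fires, +2 burnt (F count now 3)
Step 5: +2 fires, +3 burnt (F count now 2)
Step 6: +1 fires, +2 burnt (F count now 1)
Step 7: +0 fires, +1 burnt (F count now 0)
Fire out after step 7
Initially T: 18, now '.': 27
Total burnt (originally-T cells now '.'): 15

Answer: 15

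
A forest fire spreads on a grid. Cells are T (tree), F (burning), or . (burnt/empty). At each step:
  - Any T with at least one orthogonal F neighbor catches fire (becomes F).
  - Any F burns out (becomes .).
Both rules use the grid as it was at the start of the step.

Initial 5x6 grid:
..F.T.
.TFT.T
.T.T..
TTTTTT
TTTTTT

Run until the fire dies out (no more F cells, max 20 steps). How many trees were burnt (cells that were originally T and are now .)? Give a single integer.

Step 1: +2 fires, +2 burnt (F count now 2)
Step 2: +2 fires, +2 burnt (F count now 2)
Step 3: +2 fires, +2 burnt (F count now 2)
Step 4: +5 fires, +2 burnt (F count now 5)
Step 5: +4 fires, +5 burnt (F count now 4)
Step 6: +1 fires, +4 burnt (F count now 1)
Step 7: +0 fires, +1 burnt (F count now 0)
Fire out after step 7
Initially T: 18, now '.': 28
Total burnt (originally-T cells now '.'): 16

Answer: 16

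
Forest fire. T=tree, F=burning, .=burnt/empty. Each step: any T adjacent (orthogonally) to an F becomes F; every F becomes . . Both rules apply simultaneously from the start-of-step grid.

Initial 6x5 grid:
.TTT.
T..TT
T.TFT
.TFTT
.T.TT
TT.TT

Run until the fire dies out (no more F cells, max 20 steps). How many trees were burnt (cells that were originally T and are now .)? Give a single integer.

Step 1: +5 fires, +2 burnt (F count now 5)
Step 2: +5 fires, +5 burnt (F count now 5)
Step 3: +4 fires, +5 burnt (F count now 4)
Step 4: +3 fires, +4 burnt (F count now 3)
Step 5: +0 fires, +3 burnt (F count now 0)
Fire out after step 5
Initially T: 19, now '.': 28
Total burnt (originally-T cells now '.'): 17

Answer: 17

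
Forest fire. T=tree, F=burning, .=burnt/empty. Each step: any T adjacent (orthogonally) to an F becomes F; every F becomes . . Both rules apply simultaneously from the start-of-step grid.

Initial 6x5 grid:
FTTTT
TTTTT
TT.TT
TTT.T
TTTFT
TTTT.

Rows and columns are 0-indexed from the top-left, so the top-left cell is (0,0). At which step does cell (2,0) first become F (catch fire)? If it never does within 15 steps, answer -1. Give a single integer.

Step 1: cell (2,0)='T' (+5 fires, +2 burnt)
Step 2: cell (2,0)='F' (+7 fires, +5 burnt)
  -> target ignites at step 2
Step 3: cell (2,0)='.' (+8 fires, +7 burnt)
Step 4: cell (2,0)='.' (+5 fires, +8 burnt)
Step 5: cell (2,0)='.' (+0 fires, +5 burnt)
  fire out at step 5

2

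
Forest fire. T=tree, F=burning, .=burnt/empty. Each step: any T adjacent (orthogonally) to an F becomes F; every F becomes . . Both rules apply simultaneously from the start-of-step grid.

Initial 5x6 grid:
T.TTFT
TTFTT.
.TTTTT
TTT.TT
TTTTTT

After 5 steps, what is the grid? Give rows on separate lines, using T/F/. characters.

Step 1: 7 trees catch fire, 2 burn out
  T.FF.F
  TF.FF.
  .TFTTT
  TTT.TT
  TTTTTT
Step 2: 5 trees catch fire, 7 burn out
  T.....
  F.....
  .F.FFT
  TTF.TT
  TTTTTT
Step 3: 5 trees catch fire, 5 burn out
  F.....
  ......
  .....F
  TF..FT
  TTFTTT
Step 4: 5 trees catch fire, 5 burn out
  ......
  ......
  ......
  F....F
  TF.FFT
Step 5: 2 trees catch fire, 5 burn out
  ......
  ......
  ......
  ......
  F....F

......
......
......
......
F....F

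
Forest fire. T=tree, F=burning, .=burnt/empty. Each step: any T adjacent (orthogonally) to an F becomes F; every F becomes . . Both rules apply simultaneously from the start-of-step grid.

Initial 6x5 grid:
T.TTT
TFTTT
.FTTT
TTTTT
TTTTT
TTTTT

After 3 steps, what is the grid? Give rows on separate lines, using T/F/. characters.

Step 1: 4 trees catch fire, 2 burn out
  T.TTT
  F.FTT
  ..FTT
  TFTTT
  TTTTT
  TTTTT
Step 2: 7 trees catch fire, 4 burn out
  F.FTT
  ...FT
  ...FT
  F.FTT
  TFTTT
  TTTTT
Step 3: 7 trees catch fire, 7 burn out
  ...FT
  ....F
  ....F
  ...FT
  F.FTT
  TFTTT

...FT
....F
....F
...FT
F.FTT
TFTTT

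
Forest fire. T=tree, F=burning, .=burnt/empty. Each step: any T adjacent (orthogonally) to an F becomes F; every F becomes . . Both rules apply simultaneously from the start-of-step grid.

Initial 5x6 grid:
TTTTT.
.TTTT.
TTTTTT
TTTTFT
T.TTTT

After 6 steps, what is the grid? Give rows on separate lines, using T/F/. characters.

Step 1: 4 trees catch fire, 1 burn out
  TTTTT.
  .TTTT.
  TTTTFT
  TTTF.F
  T.TTFT
Step 2: 6 trees catch fire, 4 burn out
  TTTTT.
  .TTTF.
  TTTF.F
  TTF...
  T.TF.F
Step 3: 5 trees catch fire, 6 burn out
  TTTTF.
  .TTF..
  TTF...
  TF....
  T.F...
Step 4: 4 trees catch fire, 5 burn out
  TTTF..
  .TF...
  TF....
  F.....
  T.....
Step 5: 4 trees catch fire, 4 burn out
  TTF...
  .F....
  F.....
  ......
  F.....
Step 6: 1 trees catch fire, 4 burn out
  TF....
  ......
  ......
  ......
  ......

TF....
......
......
......
......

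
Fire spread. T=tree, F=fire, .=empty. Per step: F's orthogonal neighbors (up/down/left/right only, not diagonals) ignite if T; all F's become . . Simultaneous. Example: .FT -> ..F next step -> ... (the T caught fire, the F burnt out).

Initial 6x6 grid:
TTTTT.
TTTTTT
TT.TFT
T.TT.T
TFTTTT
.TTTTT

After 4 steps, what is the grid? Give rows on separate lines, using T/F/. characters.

Step 1: 6 trees catch fire, 2 burn out
  TTTTT.
  TTTTFT
  TT.F.F
  T.TT.T
  F.FTTT
  .FTTTT
Step 2: 9 trees catch fire, 6 burn out
  TTTTF.
  TTTF.F
  TT....
  F.FF.F
  ...FTT
  ..FTTT
Step 3: 6 trees catch fire, 9 burn out
  TTTF..
  TTF...
  FT....
  ......
  ....FF
  ...FTT
Step 4: 6 trees catch fire, 6 burn out
  TTF...
  FF....
  .F....
  ......
  ......
  ....FF

TTF...
FF....
.F....
......
......
....FF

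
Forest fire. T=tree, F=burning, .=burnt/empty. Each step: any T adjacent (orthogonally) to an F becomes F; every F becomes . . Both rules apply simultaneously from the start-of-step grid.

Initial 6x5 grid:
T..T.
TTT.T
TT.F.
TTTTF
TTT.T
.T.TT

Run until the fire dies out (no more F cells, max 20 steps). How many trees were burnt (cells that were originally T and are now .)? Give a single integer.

Step 1: +2 fires, +2 burnt (F count now 2)
Step 2: +2 fires, +2 burnt (F count now 2)
Step 3: +3 fires, +2 burnt (F count now 3)
Step 4: +3 fires, +3 burnt (F count now 3)
Step 5: +4 fires, +3 burnt (F count now 4)
Step 6: +2 fires, +4 burnt (F count now 2)
Step 7: +1 fires, +2 burnt (F count now 1)
Step 8: +0 fires, +1 burnt (F count now 0)
Fire out after step 8
Initially T: 19, now '.': 28
Total burnt (originally-T cells now '.'): 17

Answer: 17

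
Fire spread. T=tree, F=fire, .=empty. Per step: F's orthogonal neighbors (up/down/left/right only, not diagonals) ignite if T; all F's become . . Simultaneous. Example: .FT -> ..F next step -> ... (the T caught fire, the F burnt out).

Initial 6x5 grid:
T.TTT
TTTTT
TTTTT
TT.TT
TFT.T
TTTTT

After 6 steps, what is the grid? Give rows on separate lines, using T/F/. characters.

Step 1: 4 trees catch fire, 1 burn out
  T.TTT
  TTTTT
  TTTTT
  TF.TT
  F.F.T
  TFTTT
Step 2: 4 trees catch fire, 4 burn out
  T.TTT
  TTTTT
  TFTTT
  F..TT
  ....T
  F.FTT
Step 3: 4 trees catch fire, 4 burn out
  T.TTT
  TFTTT
  F.FTT
  ...TT
  ....T
  ...FT
Step 4: 4 trees catch fire, 4 burn out
  T.TTT
  F.FTT
  ...FT
  ...TT
  ....T
  ....F
Step 5: 6 trees catch fire, 4 burn out
  F.FTT
  ...FT
  ....F
  ...FT
  ....F
  .....
Step 6: 3 trees catch fire, 6 burn out
  ...FT
  ....F
  .....
  ....F
  .....
  .....

...FT
....F
.....
....F
.....
.....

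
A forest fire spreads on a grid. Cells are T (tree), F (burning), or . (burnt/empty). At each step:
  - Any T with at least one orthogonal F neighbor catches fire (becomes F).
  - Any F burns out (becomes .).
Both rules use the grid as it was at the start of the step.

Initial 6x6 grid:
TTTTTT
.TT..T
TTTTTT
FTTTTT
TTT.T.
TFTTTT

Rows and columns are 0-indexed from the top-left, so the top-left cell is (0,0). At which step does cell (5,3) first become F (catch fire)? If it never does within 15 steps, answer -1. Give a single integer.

Step 1: cell (5,3)='T' (+6 fires, +2 burnt)
Step 2: cell (5,3)='F' (+4 fires, +6 burnt)
  -> target ignites at step 2
Step 3: cell (5,3)='.' (+4 fires, +4 burnt)
Step 4: cell (5,3)='.' (+6 fires, +4 burnt)
Step 5: cell (5,3)='.' (+4 fires, +6 burnt)
Step 6: cell (5,3)='.' (+2 fires, +4 burnt)
Step 7: cell (5,3)='.' (+2 fires, +2 burnt)
Step 8: cell (5,3)='.' (+1 fires, +2 burnt)
Step 9: cell (5,3)='.' (+0 fires, +1 burnt)
  fire out at step 9

2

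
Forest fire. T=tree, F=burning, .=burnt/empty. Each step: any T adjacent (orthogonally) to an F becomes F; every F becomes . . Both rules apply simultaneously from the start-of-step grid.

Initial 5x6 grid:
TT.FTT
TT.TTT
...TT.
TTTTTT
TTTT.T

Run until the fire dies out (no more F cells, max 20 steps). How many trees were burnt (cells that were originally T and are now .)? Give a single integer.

Step 1: +2 fires, +1 burnt (F count now 2)
Step 2: +3 fires, +2 burnt (F count now 3)
Step 3: +3 fires, +3 burnt (F count now 3)
Step 4: +3 fires, +3 burnt (F count now 3)
Step 5: +3 fires, +3 burnt (F count now 3)
Step 6: +3 fires, +3 burnt (F count now 3)
Step 7: +1 fires, +3 burnt (F count now 1)
Step 8: +0 fires, +1 burnt (F count now 0)
Fire out after step 8
Initially T: 22, now '.': 26
Total burnt (originally-T cells now '.'): 18

Answer: 18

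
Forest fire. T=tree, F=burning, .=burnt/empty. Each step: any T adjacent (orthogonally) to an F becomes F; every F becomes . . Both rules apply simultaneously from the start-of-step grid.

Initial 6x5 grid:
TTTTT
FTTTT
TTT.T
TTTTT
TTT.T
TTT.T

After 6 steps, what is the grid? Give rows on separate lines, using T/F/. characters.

Step 1: 3 trees catch fire, 1 burn out
  FTTTT
  .FTTT
  FTT.T
  TTTTT
  TTT.T
  TTT.T
Step 2: 4 trees catch fire, 3 burn out
  .FTTT
  ..FTT
  .FT.T
  FTTTT
  TTT.T
  TTT.T
Step 3: 5 trees catch fire, 4 burn out
  ..FTT
  ...FT
  ..F.T
  .FTTT
  FTT.T
  TTT.T
Step 4: 5 trees catch fire, 5 burn out
  ...FT
  ....F
  ....T
  ..FTT
  .FT.T
  FTT.T
Step 5: 5 trees catch fire, 5 burn out
  ....F
  .....
  ....F
  ...FT
  ..F.T
  .FT.T
Step 6: 2 trees catch fire, 5 burn out
  .....
  .....
  .....
  ....F
  ....T
  ..F.T

.....
.....
.....
....F
....T
..F.T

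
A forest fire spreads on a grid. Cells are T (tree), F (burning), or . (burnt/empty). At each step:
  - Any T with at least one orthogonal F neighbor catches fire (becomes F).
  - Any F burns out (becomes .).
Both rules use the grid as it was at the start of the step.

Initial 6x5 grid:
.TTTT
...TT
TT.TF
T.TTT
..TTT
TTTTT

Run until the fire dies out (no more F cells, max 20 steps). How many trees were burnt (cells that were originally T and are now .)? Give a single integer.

Answer: 18

Derivation:
Step 1: +3 fires, +1 burnt (F count now 3)
Step 2: +4 fires, +3 burnt (F count now 4)
Step 3: +4 fires, +4 burnt (F count now 4)
Step 4: +3 fires, +4 burnt (F count now 3)
Step 5: +2 fires, +3 burnt (F count now 2)
Step 6: +1 fires, +2 burnt (F count now 1)
Step 7: +1 fires, +1 burnt (F count now 1)
Step 8: +0 fires, +1 burnt (F count now 0)
Fire out after step 8
Initially T: 21, now '.': 27
Total burnt (originally-T cells now '.'): 18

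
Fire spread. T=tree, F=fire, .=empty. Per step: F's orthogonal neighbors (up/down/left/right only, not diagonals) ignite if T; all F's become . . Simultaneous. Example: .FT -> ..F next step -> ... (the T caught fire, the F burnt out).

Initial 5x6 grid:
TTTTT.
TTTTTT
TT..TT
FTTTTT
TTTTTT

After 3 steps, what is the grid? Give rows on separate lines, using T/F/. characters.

Step 1: 3 trees catch fire, 1 burn out
  TTTTT.
  TTTTTT
  FT..TT
  .FTTTT
  FTTTTT
Step 2: 4 trees catch fire, 3 burn out
  TTTTT.
  FTTTTT
  .F..TT
  ..FTTT
  .FTTTT
Step 3: 4 trees catch fire, 4 burn out
  FTTTT.
  .FTTTT
  ....TT
  ...FTT
  ..FTTT

FTTTT.
.FTTTT
....TT
...FTT
..FTTT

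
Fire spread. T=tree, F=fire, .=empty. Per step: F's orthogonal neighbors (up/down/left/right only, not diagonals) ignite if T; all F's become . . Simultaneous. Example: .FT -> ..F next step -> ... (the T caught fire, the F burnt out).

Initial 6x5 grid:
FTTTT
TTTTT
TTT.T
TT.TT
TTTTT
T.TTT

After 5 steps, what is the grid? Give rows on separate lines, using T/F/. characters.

Step 1: 2 trees catch fire, 1 burn out
  .FTTT
  FTTTT
  TTT.T
  TT.TT
  TTTTT
  T.TTT
Step 2: 3 trees catch fire, 2 burn out
  ..FTT
  .FTTT
  FTT.T
  TT.TT
  TTTTT
  T.TTT
Step 3: 4 trees catch fire, 3 burn out
  ...FT
  ..FTT
  .FT.T
  FT.TT
  TTTTT
  T.TTT
Step 4: 5 trees catch fire, 4 burn out
  ....F
  ...FT
  ..F.T
  .F.TT
  FTTTT
  T.TTT
Step 5: 3 trees catch fire, 5 burn out
  .....
  ....F
  ....T
  ...TT
  .FTTT
  F.TTT

.....
....F
....T
...TT
.FTTT
F.TTT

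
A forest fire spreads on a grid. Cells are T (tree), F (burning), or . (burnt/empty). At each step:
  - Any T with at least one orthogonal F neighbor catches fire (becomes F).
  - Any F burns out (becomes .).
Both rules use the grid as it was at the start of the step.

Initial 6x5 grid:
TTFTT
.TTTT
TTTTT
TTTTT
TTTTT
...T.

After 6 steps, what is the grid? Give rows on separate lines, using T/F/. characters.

Step 1: 3 trees catch fire, 1 burn out
  TF.FT
  .TFTT
  TTTTT
  TTTTT
  TTTTT
  ...T.
Step 2: 5 trees catch fire, 3 burn out
  F...F
  .F.FT
  TTFTT
  TTTTT
  TTTTT
  ...T.
Step 3: 4 trees catch fire, 5 burn out
  .....
  ....F
  TF.FT
  TTFTT
  TTTTT
  ...T.
Step 4: 5 trees catch fire, 4 burn out
  .....
  .....
  F...F
  TF.FT
  TTFTT
  ...T.
Step 5: 4 trees catch fire, 5 burn out
  .....
  .....
  .....
  F...F
  TF.FT
  ...T.
Step 6: 3 trees catch fire, 4 burn out
  .....
  .....
  .....
  .....
  F...F
  ...F.

.....
.....
.....
.....
F...F
...F.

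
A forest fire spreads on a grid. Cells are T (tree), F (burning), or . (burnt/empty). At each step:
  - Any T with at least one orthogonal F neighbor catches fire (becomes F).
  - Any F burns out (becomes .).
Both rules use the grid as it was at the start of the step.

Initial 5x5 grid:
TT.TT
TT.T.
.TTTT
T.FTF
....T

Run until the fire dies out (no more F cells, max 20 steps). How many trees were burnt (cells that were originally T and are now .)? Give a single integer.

Step 1: +4 fires, +2 burnt (F count now 4)
Step 2: +2 fires, +4 burnt (F count now 2)
Step 3: +2 fires, +2 burnt (F count now 2)
Step 4: +3 fires, +2 burnt (F count now 3)
Step 5: +2 fires, +3 burnt (F count now 2)
Step 6: +0 fires, +2 burnt (F count now 0)
Fire out after step 6
Initially T: 14, now '.': 24
Total burnt (originally-T cells now '.'): 13

Answer: 13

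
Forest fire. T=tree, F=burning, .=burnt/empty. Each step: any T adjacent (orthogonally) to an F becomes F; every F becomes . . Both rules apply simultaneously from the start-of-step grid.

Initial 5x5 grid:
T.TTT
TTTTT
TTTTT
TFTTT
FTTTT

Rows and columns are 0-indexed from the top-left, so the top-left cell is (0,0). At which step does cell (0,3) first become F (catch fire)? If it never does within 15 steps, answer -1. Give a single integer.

Step 1: cell (0,3)='T' (+4 fires, +2 burnt)
Step 2: cell (0,3)='T' (+5 fires, +4 burnt)
Step 3: cell (0,3)='T' (+5 fires, +5 burnt)
Step 4: cell (0,3)='T' (+5 fires, +5 burnt)
Step 5: cell (0,3)='F' (+2 fires, +5 burnt)
  -> target ignites at step 5
Step 6: cell (0,3)='.' (+1 fires, +2 burnt)
Step 7: cell (0,3)='.' (+0 fires, +1 burnt)
  fire out at step 7

5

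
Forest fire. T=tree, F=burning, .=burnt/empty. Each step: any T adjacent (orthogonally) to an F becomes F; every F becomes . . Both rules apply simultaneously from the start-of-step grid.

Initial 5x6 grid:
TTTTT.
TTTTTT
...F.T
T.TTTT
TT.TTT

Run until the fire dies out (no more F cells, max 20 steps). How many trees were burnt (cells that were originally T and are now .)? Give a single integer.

Answer: 19

Derivation:
Step 1: +2 fires, +1 burnt (F count now 2)
Step 2: +6 fires, +2 burnt (F count now 6)
Step 3: +6 fires, +6 burnt (F count now 6)
Step 4: +4 fires, +6 burnt (F count now 4)
Step 5: +1 fires, +4 burnt (F count now 1)
Step 6: +0 fires, +1 burnt (F count now 0)
Fire out after step 6
Initially T: 22, now '.': 27
Total burnt (originally-T cells now '.'): 19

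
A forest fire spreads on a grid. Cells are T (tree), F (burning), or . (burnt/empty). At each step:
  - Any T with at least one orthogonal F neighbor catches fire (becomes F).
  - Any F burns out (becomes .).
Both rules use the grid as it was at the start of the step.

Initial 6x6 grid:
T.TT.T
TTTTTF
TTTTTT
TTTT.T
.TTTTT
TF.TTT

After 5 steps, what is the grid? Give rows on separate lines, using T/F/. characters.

Step 1: 5 trees catch fire, 2 burn out
  T.TT.F
  TTTTF.
  TTTTTF
  TTTT.T
  .FTTTT
  F..TTT
Step 2: 5 trees catch fire, 5 burn out
  T.TT..
  TTTF..
  TTTTF.
  TFTT.F
  ..FTTT
  ...TTT
Step 3: 8 trees catch fire, 5 burn out
  T.TF..
  TTF...
  TFTF..
  F.FT..
  ...FTF
  ...TTT
Step 4: 8 trees catch fire, 8 burn out
  T.F...
  TF....
  F.F...
  ...F..
  ....F.
  ...FTF
Step 5: 2 trees catch fire, 8 burn out
  T.....
  F.....
  ......
  ......
  ......
  ....F.

T.....
F.....
......
......
......
....F.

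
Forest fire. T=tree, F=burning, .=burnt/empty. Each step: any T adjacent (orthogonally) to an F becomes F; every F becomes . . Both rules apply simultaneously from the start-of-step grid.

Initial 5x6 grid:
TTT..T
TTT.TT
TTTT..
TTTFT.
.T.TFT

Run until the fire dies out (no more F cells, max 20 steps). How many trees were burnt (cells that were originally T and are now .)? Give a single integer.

Step 1: +5 fires, +2 burnt (F count now 5)
Step 2: +2 fires, +5 burnt (F count now 2)
Step 3: +4 fires, +2 burnt (F count now 4)
Step 4: +3 fires, +4 burnt (F count now 3)
Step 5: +2 fires, +3 burnt (F count now 2)
Step 6: +1 fires, +2 burnt (F count now 1)
Step 7: +0 fires, +1 burnt (F count now 0)
Fire out after step 7
Initially T: 20, now '.': 27
Total burnt (originally-T cells now '.'): 17

Answer: 17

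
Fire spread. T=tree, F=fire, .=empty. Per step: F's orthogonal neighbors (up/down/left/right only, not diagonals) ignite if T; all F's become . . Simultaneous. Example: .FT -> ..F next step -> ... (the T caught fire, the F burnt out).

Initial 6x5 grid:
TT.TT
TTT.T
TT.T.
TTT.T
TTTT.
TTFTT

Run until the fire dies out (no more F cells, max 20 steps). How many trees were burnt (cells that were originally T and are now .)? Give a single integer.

Answer: 18

Derivation:
Step 1: +3 fires, +1 burnt (F count now 3)
Step 2: +5 fires, +3 burnt (F count now 5)
Step 3: +2 fires, +5 burnt (F count now 2)
Step 4: +2 fires, +2 burnt (F count now 2)
Step 5: +2 fires, +2 burnt (F count now 2)
Step 6: +3 fires, +2 burnt (F count now 3)
Step 7: +1 fires, +3 burnt (F count now 1)
Step 8: +0 fires, +1 burnt (F count now 0)
Fire out after step 8
Initially T: 23, now '.': 25
Total burnt (originally-T cells now '.'): 18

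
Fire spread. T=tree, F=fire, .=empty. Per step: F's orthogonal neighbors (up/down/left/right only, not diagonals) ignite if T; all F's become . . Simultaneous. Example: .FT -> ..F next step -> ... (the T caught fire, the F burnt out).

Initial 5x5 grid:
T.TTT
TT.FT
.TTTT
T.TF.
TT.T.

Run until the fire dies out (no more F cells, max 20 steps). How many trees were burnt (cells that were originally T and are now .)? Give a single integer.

Step 1: +5 fires, +2 burnt (F count now 5)
Step 2: +4 fires, +5 burnt (F count now 4)
Step 3: +1 fires, +4 burnt (F count now 1)
Step 4: +1 fires, +1 burnt (F count now 1)
Step 5: +1 fires, +1 burnt (F count now 1)
Step 6: +1 fires, +1 burnt (F count now 1)
Step 7: +0 fires, +1 burnt (F count now 0)
Fire out after step 7
Initially T: 16, now '.': 22
Total burnt (originally-T cells now '.'): 13

Answer: 13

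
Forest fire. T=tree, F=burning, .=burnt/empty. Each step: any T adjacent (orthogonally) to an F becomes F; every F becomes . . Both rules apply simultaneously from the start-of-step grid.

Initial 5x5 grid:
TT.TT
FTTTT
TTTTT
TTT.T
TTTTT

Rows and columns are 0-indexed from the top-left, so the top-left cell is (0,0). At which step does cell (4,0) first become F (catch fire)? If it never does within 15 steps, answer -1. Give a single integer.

Step 1: cell (4,0)='T' (+3 fires, +1 burnt)
Step 2: cell (4,0)='T' (+4 fires, +3 burnt)
Step 3: cell (4,0)='F' (+4 fires, +4 burnt)
  -> target ignites at step 3
Step 4: cell (4,0)='.' (+5 fires, +4 burnt)
Step 5: cell (4,0)='.' (+3 fires, +5 burnt)
Step 6: cell (4,0)='.' (+2 fires, +3 burnt)
Step 7: cell (4,0)='.' (+1 fires, +2 burnt)
Step 8: cell (4,0)='.' (+0 fires, +1 burnt)
  fire out at step 8

3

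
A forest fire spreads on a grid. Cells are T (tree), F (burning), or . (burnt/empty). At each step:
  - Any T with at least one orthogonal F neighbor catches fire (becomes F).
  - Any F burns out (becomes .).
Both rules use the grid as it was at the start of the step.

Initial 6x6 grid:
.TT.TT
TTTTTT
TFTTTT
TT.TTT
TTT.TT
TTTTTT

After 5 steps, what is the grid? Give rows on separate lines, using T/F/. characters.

Step 1: 4 trees catch fire, 1 burn out
  .TT.TT
  TFTTTT
  F.FTTT
  TF.TTT
  TTT.TT
  TTTTTT
Step 2: 6 trees catch fire, 4 burn out
  .FT.TT
  F.FTTT
  ...FTT
  F..TTT
  TFT.TT
  TTTTTT
Step 3: 7 trees catch fire, 6 burn out
  ..F.TT
  ...FTT
  ....FT
  ...FTT
  F.F.TT
  TFTTTT
Step 4: 5 trees catch fire, 7 burn out
  ....TT
  ....FT
  .....F
  ....FT
  ....TT
  F.FTTT
Step 5: 5 trees catch fire, 5 burn out
  ....FT
  .....F
  ......
  .....F
  ....FT
  ...FTT

....FT
.....F
......
.....F
....FT
...FTT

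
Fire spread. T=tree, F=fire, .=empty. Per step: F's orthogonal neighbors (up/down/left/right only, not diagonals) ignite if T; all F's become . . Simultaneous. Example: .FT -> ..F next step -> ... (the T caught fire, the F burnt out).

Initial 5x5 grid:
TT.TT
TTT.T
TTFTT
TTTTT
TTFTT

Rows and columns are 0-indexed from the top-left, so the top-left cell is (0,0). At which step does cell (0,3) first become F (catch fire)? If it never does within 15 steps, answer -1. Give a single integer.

Step 1: cell (0,3)='T' (+6 fires, +2 burnt)
Step 2: cell (0,3)='T' (+7 fires, +6 burnt)
Step 3: cell (0,3)='T' (+5 fires, +7 burnt)
Step 4: cell (0,3)='T' (+2 fires, +5 burnt)
Step 5: cell (0,3)='F' (+1 fires, +2 burnt)
  -> target ignites at step 5
Step 6: cell (0,3)='.' (+0 fires, +1 burnt)
  fire out at step 6

5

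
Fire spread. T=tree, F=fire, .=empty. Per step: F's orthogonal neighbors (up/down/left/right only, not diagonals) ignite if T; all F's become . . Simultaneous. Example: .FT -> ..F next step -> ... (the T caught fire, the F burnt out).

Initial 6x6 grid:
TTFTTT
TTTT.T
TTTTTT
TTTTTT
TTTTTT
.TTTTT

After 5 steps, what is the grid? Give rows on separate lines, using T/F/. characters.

Step 1: 3 trees catch fire, 1 burn out
  TF.FTT
  TTFT.T
  TTTTTT
  TTTTTT
  TTTTTT
  .TTTTT
Step 2: 5 trees catch fire, 3 burn out
  F...FT
  TF.F.T
  TTFTTT
  TTTTTT
  TTTTTT
  .TTTTT
Step 3: 5 trees catch fire, 5 burn out
  .....F
  F....T
  TF.FTT
  TTFTTT
  TTTTTT
  .TTTTT
Step 4: 6 trees catch fire, 5 burn out
  ......
  .....F
  F...FT
  TF.FTT
  TTFTTT
  .TTTTT
Step 5: 6 trees catch fire, 6 burn out
  ......
  ......
  .....F
  F...FT
  TF.FTT
  .TFTTT

......
......
.....F
F...FT
TF.FTT
.TFTTT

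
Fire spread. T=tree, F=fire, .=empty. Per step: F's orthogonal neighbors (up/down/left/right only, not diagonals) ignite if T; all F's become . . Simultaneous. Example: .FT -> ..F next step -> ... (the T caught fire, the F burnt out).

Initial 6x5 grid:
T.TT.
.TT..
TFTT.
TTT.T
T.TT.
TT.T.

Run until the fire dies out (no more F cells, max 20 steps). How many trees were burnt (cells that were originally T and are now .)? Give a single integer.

Answer: 16

Derivation:
Step 1: +4 fires, +1 burnt (F count now 4)
Step 2: +4 fires, +4 burnt (F count now 4)
Step 3: +3 fires, +4 burnt (F count now 3)
Step 4: +3 fires, +3 burnt (F count now 3)
Step 5: +2 fires, +3 burnt (F count now 2)
Step 6: +0 fires, +2 burnt (F count now 0)
Fire out after step 6
Initially T: 18, now '.': 28
Total burnt (originally-T cells now '.'): 16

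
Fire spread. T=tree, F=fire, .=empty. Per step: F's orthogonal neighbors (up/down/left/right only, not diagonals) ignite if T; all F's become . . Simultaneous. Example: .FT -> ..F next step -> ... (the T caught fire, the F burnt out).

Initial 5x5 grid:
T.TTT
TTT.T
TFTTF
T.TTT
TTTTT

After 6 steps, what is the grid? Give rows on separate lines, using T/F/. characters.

Step 1: 6 trees catch fire, 2 burn out
  T.TTT
  TFT.F
  F.FF.
  T.TTF
  TTTTT
Step 2: 7 trees catch fire, 6 burn out
  T.TTF
  F.F..
  .....
  F.FF.
  TTTTF
Step 3: 6 trees catch fire, 7 burn out
  F.FF.
  .....
  .....
  .....
  FTFF.
Step 4: 1 trees catch fire, 6 burn out
  .....
  .....
  .....
  .....
  .F...
Step 5: 0 trees catch fire, 1 burn out
  .....
  .....
  .....
  .....
  .....
Step 6: 0 trees catch fire, 0 burn out
  .....
  .....
  .....
  .....
  .....

.....
.....
.....
.....
.....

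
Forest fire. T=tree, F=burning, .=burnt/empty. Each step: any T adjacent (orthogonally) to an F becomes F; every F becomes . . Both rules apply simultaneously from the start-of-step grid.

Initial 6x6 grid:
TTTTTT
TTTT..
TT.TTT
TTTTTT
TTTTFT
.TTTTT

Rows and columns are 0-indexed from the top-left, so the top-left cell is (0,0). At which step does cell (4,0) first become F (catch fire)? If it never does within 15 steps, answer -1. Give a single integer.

Step 1: cell (4,0)='T' (+4 fires, +1 burnt)
Step 2: cell (4,0)='T' (+6 fires, +4 burnt)
Step 3: cell (4,0)='T' (+5 fires, +6 burnt)
Step 4: cell (4,0)='F' (+4 fires, +5 burnt)
  -> target ignites at step 4
Step 5: cell (4,0)='.' (+4 fires, +4 burnt)
Step 6: cell (4,0)='.' (+4 fires, +4 burnt)
Step 7: cell (4,0)='.' (+3 fires, +4 burnt)
Step 8: cell (4,0)='.' (+1 fires, +3 burnt)
Step 9: cell (4,0)='.' (+0 fires, +1 burnt)
  fire out at step 9

4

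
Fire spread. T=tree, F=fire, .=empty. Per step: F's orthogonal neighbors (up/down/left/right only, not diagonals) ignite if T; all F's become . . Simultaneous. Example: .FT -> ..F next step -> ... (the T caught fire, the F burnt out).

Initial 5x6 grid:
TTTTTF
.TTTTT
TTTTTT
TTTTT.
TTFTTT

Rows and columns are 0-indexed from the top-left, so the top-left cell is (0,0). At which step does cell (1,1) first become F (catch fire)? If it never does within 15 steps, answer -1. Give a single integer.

Step 1: cell (1,1)='T' (+5 fires, +2 burnt)
Step 2: cell (1,1)='T' (+8 fires, +5 burnt)
Step 3: cell (1,1)='T' (+9 fires, +8 burnt)
Step 4: cell (1,1)='F' (+3 fires, +9 burnt)
  -> target ignites at step 4
Step 5: cell (1,1)='.' (+1 fires, +3 burnt)
Step 6: cell (1,1)='.' (+0 fires, +1 burnt)
  fire out at step 6

4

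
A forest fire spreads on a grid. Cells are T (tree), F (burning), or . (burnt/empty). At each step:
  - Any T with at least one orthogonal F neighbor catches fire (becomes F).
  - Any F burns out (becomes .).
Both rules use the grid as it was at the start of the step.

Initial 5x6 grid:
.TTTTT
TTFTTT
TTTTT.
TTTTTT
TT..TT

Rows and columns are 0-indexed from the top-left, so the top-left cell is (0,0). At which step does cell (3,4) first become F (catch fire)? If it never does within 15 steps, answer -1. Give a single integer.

Step 1: cell (3,4)='T' (+4 fires, +1 burnt)
Step 2: cell (3,4)='T' (+7 fires, +4 burnt)
Step 3: cell (3,4)='T' (+6 fires, +7 burnt)
Step 4: cell (3,4)='F' (+4 fires, +6 burnt)
  -> target ignites at step 4
Step 5: cell (3,4)='.' (+3 fires, +4 burnt)
Step 6: cell (3,4)='.' (+1 fires, +3 burnt)
Step 7: cell (3,4)='.' (+0 fires, +1 burnt)
  fire out at step 7

4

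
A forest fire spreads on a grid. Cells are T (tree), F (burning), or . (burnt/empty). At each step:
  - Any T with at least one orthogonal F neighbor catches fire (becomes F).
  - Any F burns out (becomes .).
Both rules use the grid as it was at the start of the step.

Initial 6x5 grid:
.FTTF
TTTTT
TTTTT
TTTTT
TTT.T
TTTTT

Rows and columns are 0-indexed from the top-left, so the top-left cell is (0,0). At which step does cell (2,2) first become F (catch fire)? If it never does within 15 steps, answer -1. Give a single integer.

Step 1: cell (2,2)='T' (+4 fires, +2 burnt)
Step 2: cell (2,2)='T' (+5 fires, +4 burnt)
Step 3: cell (2,2)='F' (+5 fires, +5 burnt)
  -> target ignites at step 3
Step 4: cell (2,2)='.' (+5 fires, +5 burnt)
Step 5: cell (2,2)='.' (+4 fires, +5 burnt)
Step 6: cell (2,2)='.' (+3 fires, +4 burnt)
Step 7: cell (2,2)='.' (+0 fires, +3 burnt)
  fire out at step 7

3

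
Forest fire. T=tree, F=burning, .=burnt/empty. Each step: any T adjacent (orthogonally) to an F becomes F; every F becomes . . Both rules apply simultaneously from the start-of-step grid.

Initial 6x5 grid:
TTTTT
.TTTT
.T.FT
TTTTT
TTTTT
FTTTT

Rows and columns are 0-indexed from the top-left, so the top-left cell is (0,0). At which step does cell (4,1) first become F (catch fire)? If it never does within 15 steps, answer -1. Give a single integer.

Step 1: cell (4,1)='T' (+5 fires, +2 burnt)
Step 2: cell (4,1)='F' (+9 fires, +5 burnt)
  -> target ignites at step 2
Step 3: cell (4,1)='.' (+7 fires, +9 burnt)
Step 4: cell (4,1)='.' (+3 fires, +7 burnt)
Step 5: cell (4,1)='.' (+1 fires, +3 burnt)
Step 6: cell (4,1)='.' (+0 fires, +1 burnt)
  fire out at step 6

2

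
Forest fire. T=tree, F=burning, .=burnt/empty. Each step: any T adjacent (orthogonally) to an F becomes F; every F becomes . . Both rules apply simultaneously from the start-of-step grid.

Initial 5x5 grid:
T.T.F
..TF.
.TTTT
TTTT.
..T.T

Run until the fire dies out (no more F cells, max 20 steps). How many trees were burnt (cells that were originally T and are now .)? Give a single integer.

Answer: 11

Derivation:
Step 1: +2 fires, +2 burnt (F count now 2)
Step 2: +4 fires, +2 burnt (F count now 4)
Step 3: +2 fires, +4 burnt (F count now 2)
Step 4: +2 fires, +2 burnt (F count now 2)
Step 5: +1 fires, +2 burnt (F count now 1)
Step 6: +0 fires, +1 burnt (F count now 0)
Fire out after step 6
Initially T: 13, now '.': 23
Total burnt (originally-T cells now '.'): 11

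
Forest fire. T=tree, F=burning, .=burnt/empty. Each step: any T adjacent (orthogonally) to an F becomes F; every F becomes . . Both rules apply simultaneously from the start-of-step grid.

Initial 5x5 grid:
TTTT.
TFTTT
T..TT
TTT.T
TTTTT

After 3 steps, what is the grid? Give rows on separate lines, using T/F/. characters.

Step 1: 3 trees catch fire, 1 burn out
  TFTT.
  F.FTT
  T..TT
  TTT.T
  TTTTT
Step 2: 4 trees catch fire, 3 burn out
  F.FT.
  ...FT
  F..TT
  TTT.T
  TTTTT
Step 3: 4 trees catch fire, 4 burn out
  ...F.
  ....F
  ...FT
  FTT.T
  TTTTT

...F.
....F
...FT
FTT.T
TTTTT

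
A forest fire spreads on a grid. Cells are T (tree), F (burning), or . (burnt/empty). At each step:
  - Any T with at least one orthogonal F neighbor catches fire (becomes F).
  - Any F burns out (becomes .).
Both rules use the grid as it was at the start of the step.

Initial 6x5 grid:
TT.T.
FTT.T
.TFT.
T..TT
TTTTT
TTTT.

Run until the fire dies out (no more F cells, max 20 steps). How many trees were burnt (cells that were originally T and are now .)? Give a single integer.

Step 1: +5 fires, +2 burnt (F count now 5)
Step 2: +2 fires, +5 burnt (F count now 2)
Step 3: +2 fires, +2 burnt (F count now 2)
Step 4: +3 fires, +2 burnt (F count now 3)
Step 5: +2 fires, +3 burnt (F count now 2)
Step 6: +2 fires, +2 burnt (F count now 2)
Step 7: +2 fires, +2 burnt (F count now 2)
Step 8: +0 fires, +2 burnt (F count now 0)
Fire out after step 8
Initially T: 20, now '.': 28
Total burnt (originally-T cells now '.'): 18

Answer: 18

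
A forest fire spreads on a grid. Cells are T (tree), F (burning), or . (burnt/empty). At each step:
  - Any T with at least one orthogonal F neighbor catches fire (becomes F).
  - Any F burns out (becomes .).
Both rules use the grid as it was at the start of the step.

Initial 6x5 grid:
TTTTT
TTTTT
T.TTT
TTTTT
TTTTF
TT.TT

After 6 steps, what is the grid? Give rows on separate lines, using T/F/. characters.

Step 1: 3 trees catch fire, 1 burn out
  TTTTT
  TTTTT
  T.TTT
  TTTTF
  TTTF.
  TT.TF
Step 2: 4 trees catch fire, 3 burn out
  TTTTT
  TTTTT
  T.TTF
  TTTF.
  TTF..
  TT.F.
Step 3: 4 trees catch fire, 4 burn out
  TTTTT
  TTTTF
  T.TF.
  TTF..
  TF...
  TT...
Step 4: 6 trees catch fire, 4 burn out
  TTTTF
  TTTF.
  T.F..
  TF...
  F....
  TF...
Step 5: 4 trees catch fire, 6 burn out
  TTTF.
  TTF..
  T....
  F....
  .....
  F....
Step 6: 3 trees catch fire, 4 burn out
  TTF..
  TF...
  F....
  .....
  .....
  .....

TTF..
TF...
F....
.....
.....
.....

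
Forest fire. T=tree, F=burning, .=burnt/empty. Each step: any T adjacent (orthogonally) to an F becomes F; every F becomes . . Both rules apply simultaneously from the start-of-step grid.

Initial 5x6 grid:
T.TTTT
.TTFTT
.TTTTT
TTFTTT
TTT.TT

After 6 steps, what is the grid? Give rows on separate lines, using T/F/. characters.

Step 1: 8 trees catch fire, 2 burn out
  T.TFTT
  .TF.FT
  .TFFTT
  TF.FTT
  TTF.TT
Step 2: 9 trees catch fire, 8 burn out
  T.F.FT
  .F...F
  .F..FT
  F...FT
  TF..TT
Step 3: 5 trees catch fire, 9 burn out
  T....F
  ......
  .....F
  .....F
  F...FT
Step 4: 1 trees catch fire, 5 burn out
  T.....
  ......
  ......
  ......
  .....F
Step 5: 0 trees catch fire, 1 burn out
  T.....
  ......
  ......
  ......
  ......
Step 6: 0 trees catch fire, 0 burn out
  T.....
  ......
  ......
  ......
  ......

T.....
......
......
......
......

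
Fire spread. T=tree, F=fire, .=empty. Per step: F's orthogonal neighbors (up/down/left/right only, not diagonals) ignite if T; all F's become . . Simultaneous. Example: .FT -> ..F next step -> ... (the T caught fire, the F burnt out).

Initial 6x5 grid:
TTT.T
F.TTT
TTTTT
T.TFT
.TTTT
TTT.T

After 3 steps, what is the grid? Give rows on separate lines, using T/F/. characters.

Step 1: 6 trees catch fire, 2 burn out
  FTT.T
  ..TTT
  FTTFT
  T.F.F
  .TTFT
  TTT.T
Step 2: 8 trees catch fire, 6 burn out
  .FT.T
  ..TFT
  .FF.F
  F....
  .TF.F
  TTT.T
Step 3: 6 trees catch fire, 8 burn out
  ..F.T
  ..F.F
  .....
  .....
  .F...
  TTF.F

..F.T
..F.F
.....
.....
.F...
TTF.F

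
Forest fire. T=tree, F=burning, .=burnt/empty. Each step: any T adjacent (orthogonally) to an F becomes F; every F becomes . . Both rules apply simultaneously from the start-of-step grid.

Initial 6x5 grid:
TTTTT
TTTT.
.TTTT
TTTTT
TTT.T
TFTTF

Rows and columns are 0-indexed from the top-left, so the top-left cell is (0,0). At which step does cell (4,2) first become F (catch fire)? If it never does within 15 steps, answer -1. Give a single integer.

Step 1: cell (4,2)='T' (+5 fires, +2 burnt)
Step 2: cell (4,2)='F' (+4 fires, +5 burnt)
  -> target ignites at step 2
Step 3: cell (4,2)='.' (+5 fires, +4 burnt)
Step 4: cell (4,2)='.' (+3 fires, +5 burnt)
Step 5: cell (4,2)='.' (+4 fires, +3 burnt)
Step 6: cell (4,2)='.' (+3 fires, +4 burnt)
Step 7: cell (4,2)='.' (+1 fires, +3 burnt)
Step 8: cell (4,2)='.' (+0 fires, +1 burnt)
  fire out at step 8

2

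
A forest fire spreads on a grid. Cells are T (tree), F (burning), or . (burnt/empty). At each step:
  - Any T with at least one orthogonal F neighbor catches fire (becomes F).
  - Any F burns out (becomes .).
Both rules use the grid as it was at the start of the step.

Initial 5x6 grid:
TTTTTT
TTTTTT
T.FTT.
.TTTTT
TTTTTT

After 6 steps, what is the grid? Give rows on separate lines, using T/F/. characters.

Step 1: 3 trees catch fire, 1 burn out
  TTTTTT
  TTFTTT
  T..FT.
  .TFTTT
  TTTTTT
Step 2: 7 trees catch fire, 3 burn out
  TTFTTT
  TF.FTT
  T...F.
  .F.FTT
  TTFTTT
Step 3: 7 trees catch fire, 7 burn out
  TF.FTT
  F...FT
  T.....
  ....FT
  TF.FTT
Step 4: 7 trees catch fire, 7 burn out
  F...FT
  .....F
  F.....
  .....F
  F...FT
Step 5: 2 trees catch fire, 7 burn out
  .....F
  ......
  ......
  ......
  .....F
Step 6: 0 trees catch fire, 2 burn out
  ......
  ......
  ......
  ......
  ......

......
......
......
......
......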